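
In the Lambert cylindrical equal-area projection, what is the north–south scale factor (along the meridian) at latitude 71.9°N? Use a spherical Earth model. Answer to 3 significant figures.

0.311

The Lambert cylindrical equal-area projection is the cylindrical equal-area projection with its standard parallel at the equator (φ₀ = 0). Cylindrical equal-area (φ₀ = 0°): h = cos φ / cos 0° along meridians, k = cos 0° / cos φ along parallels; h·k = 1.
h = cos 71.9° / cos 0° = 0.3107/1.000 = 0.3107.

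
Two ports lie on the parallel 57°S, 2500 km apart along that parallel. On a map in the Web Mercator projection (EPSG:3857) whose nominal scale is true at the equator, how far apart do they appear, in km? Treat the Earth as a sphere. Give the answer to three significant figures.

Mercator is conformal, so the point scale is isotropic: h = k = sec φ = 1/cos φ.
Along the parallel, k = sec 57° = 1/0.5446 = 1.836.
Map distance = 2500 × 1.836 ≈ 4590 km.

4590 km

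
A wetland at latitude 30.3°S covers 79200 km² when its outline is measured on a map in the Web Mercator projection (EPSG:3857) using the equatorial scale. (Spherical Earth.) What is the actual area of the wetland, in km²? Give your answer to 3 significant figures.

For Mercator, h = k = sec φ (a conformal cylindrical projection has a single point scale, 1/cos φ).
Areal scale = k² = sec²φ = 1/cos²(30.3°) = 1/0.8634² = 1.341.
True area = apparent / (areal scale) = 79200 / 1.341 ≈ 59000 km².

59000 km²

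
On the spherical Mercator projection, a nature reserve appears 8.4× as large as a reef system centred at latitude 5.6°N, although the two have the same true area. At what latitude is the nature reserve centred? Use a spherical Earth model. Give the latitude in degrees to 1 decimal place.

69.9°

Mercator areal scale is sec²φ, so apparent-area ratio = sec²φ₁ / sec²φ₂ = cos²φ₂ / cos²φ₁.
cos²φ₂ / cos²φ₁ = 8.4  ⇒  cos φ₁ = cos 5.6° / √8.4 = 0.9952/2.898 = 0.3434.
φ₁ = arccos(0.3434) ≈ 69.9°.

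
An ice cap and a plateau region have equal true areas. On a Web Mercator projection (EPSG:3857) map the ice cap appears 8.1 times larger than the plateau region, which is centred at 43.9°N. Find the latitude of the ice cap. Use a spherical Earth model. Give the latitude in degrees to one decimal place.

For equal true areas on Mercator, apparent areas scale as sec²φ, so the ratio is cos²φ₂ / cos²φ₁.
cos²φ₂ / cos²φ₁ = 8.1  ⇒  cos φ₁ = cos 43.9° / √8.1 = 0.7206/2.846 = 0.2532.
φ₁ = arccos(0.2532) ≈ 75.3°.

75.3°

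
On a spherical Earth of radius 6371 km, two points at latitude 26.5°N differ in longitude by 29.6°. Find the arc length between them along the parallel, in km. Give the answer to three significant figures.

2950 km

Arc length along a parallel = R cos φ · Δλ (with Δλ in radians).
= 6371 × cos 26.5° × (29.6° × π/180) = 6371 × 0.8949 × 0.5166 ≈ 2950 km.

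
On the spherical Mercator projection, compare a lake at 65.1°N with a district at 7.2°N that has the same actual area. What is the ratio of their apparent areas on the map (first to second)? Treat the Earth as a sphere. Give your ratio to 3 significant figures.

Mercator areal scale is sec²φ.
At 65.1°: sec²(65.1°) = 1/0.4210² = 5.641.
At 7.2°: sec²(7.2°) = 1/0.9921² = 1.016.
Ratio = 5.641/1.016 = cos²(7.2°)/cos²(65.1°) ≈ 5.55.

5.55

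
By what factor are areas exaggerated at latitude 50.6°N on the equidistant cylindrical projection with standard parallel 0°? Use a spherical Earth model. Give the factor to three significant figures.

1.58

In the plate carrée (x = Rλ, y = Rφ), meridians are true-scale (h = 1) and parallels are stretched by k = sec φ.
Areal scale = h·k = 1 × sec φ; at 50.6°, h = 1.000, k = 1.575, so h·k = 1.575.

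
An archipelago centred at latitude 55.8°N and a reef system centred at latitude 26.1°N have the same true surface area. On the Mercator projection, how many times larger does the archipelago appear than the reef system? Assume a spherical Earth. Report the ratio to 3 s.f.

Mercator is conformal with k = sec φ, so areal scale = k² = sec²φ.
At 55.8°: sec²(55.8°) = 1/0.5621² = 3.165.
At 26.1°: sec²(26.1°) = 1/0.8980² = 1.240.
Ratio = 3.165/1.240 = cos²(26.1°)/cos²(55.8°) ≈ 2.55.

2.55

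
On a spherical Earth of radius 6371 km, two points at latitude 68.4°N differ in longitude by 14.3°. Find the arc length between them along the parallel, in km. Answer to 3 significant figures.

585 km

Arc length along a parallel = R cos φ · Δλ (with Δλ in radians).
= 6371 × cos 68.4° × (14.3° × π/180) = 6371 × 0.3681 × 0.2496 ≈ 585 km.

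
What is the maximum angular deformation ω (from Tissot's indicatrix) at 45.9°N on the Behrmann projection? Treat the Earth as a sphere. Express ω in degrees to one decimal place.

Behrmann is a cylindrical equal-area projection with standard parallels at ±30°. For cylindrical equal-area with standard parallel φ₀, h = cos φ / cos φ₀ and k = cos φ₀ / cos φ, so h·k = 1.
At 45.9°: h = 0.8036, k = 1.244; principal scales a = 1.244, b = 0.8036.
sin(ω/2) = (a − b)/(a + b) = 0.4409/2.048 = 0.2153, so ω = 2 arcsin(0.2153) ≈ 24.9°.

24.9°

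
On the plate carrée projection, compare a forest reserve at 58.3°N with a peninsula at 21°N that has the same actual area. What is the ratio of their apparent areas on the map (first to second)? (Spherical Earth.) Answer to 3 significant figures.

For the equirectangular projection with φ₀ = 0 (plate carrée), h = 1 along meridians and k = sec φ along parallels.
Areal scale at 58.3°: h·k = 1.000 × 1.903 = 1.903.
Areal scale at 21°: h·k = 1.000 × 1.071 = 1.071.
Ratio = 1.903/1.071 ≈ 1.78.

1.78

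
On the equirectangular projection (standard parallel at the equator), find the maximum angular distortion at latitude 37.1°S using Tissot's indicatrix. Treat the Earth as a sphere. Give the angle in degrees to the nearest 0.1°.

For the equirectangular projection with φ₀ = 0 (plate carrée), h = 1 along meridians and k = sec φ along parallels.
At 37.1°: h = 1.000, k = 1.254; principal scales a = 1.254, b = 1.000.
sin(ω/2) = (a − b)/(a + b) = 0.2538/2.254 = 0.1126, so ω = 2 arcsin(0.1126) ≈ 12.9°.

12.9°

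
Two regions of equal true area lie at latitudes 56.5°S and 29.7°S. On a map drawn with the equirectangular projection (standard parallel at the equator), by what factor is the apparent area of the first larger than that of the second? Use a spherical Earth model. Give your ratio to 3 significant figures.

1.57

Plate carrée maps x = Rλ, y = Rφ. The meridian scale is h = 1 and the parallel scale is k = 1/cos φ = sec φ.
Areal scale at 56.5°: h·k = 1.000 × 1.812 = 1.812.
Areal scale at 29.7°: h·k = 1.000 × 1.151 = 1.151.
Ratio = 1.812/1.151 ≈ 1.57.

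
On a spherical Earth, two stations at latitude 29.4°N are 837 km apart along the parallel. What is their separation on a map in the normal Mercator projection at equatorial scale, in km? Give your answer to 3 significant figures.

961 km

Mercator is conformal, so the point scale is isotropic: h = k = sec φ = 1/cos φ.
Along the parallel, k = sec 29.4° = 1/0.8712 = 1.148.
Map distance = 837 × 1.148 ≈ 961 km.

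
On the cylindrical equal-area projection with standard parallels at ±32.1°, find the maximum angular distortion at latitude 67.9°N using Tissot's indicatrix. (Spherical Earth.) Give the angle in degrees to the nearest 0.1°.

84.2°

For cylindrical equal-area with standard parallel φ₀, h = cos φ / cos φ₀ and k = cos φ₀ / cos φ, so h·k = 1.
At 67.9°: h = 0.4441, k = 2.252; principal scales a = 2.252, b = 0.4441.
sin(ω/2) = (a − b)/(a + b) = 1.808/2.696 = 0.6705, so ω = 2 arcsin(0.6705) ≈ 84.2°.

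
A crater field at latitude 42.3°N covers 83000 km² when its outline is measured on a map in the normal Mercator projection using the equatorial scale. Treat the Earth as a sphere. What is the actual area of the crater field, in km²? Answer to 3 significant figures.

45400 km²

Mercator is conformal, so the point scale is isotropic: h = k = sec φ = 1/cos φ.
Areal scale = k² = sec²φ = 1/cos²(42.3°) = 1/0.7396² = 1.828.
True area = apparent / (areal scale) = 83000 / 1.828 ≈ 45400 km².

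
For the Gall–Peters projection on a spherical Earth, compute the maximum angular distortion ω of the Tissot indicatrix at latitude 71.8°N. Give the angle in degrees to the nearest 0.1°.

The Gall–Peters projection is cylindrical equal-area with φ₀ = 45°. A cylindrical equal-area projection with standard parallel φ₀ has meridian scale h = cos φ / cos φ₀ and parallel scale k = cos φ₀ / cos φ (so areas are preserved, h·k = 1).
At 71.8°: h = 0.4417, k = 2.264; principal scales a = 2.264, b = 0.4417.
sin(ω/2) = (a − b)/(a + b) = 1.822/2.706 = 0.6735, so ω = 2 arcsin(0.6735) ≈ 84.7°.

84.7°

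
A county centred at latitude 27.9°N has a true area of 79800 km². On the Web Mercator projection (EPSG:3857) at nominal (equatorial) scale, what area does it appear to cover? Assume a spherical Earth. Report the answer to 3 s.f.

102000 km²

Mercator is conformal, so the point scale is isotropic: h = k = sec φ = 1/cos φ.
Areal scale = k² = sec²φ = 1/cos²(27.9°) = 1/0.8838² = 1.280.
Apparent area = 79800 × 1.280 ≈ 102000 km².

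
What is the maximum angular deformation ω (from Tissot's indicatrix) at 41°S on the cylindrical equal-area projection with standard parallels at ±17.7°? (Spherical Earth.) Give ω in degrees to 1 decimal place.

26.5°

Cylindrical equal-area (φ₀ = 17.7°): h = cos φ / cos 17.7° along meridians, k = cos 17.7° / cos φ along parallels; h·k = 1.
At 41°: h = 0.7922, k = 1.262; principal scales a = 1.262, b = 0.7922.
sin(ω/2) = (a − b)/(a + b) = 0.4701/2.055 = 0.2288, so ω = 2 arcsin(0.2288) ≈ 26.5°.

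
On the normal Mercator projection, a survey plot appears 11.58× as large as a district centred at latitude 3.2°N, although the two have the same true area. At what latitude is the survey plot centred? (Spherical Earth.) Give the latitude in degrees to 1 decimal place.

72.9°

Mercator areal scale is sec²φ, so apparent-area ratio = sec²φ₁ / sec²φ₂ = cos²φ₂ / cos²φ₁.
cos²φ₂ / cos²φ₁ = 11.58  ⇒  cos φ₁ = cos 3.2° / √11.58 = 0.9984/3.403 = 0.2934.
φ₁ = arccos(0.2934) ≈ 72.9°.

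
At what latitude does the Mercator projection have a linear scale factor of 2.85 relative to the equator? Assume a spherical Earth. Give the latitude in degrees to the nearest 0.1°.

Mercator scale is k = sec φ = 1/cos φ.
1/cos φ = 2.85  ⇒  cos φ = 0.3509  ⇒  φ = arccos(0.3509) ≈ 69.5°.

69.5°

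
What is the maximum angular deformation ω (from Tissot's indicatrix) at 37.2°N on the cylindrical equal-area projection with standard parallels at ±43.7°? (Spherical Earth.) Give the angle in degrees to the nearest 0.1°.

A cylindrical equal-area projection with standard parallel φ₀ has meridian scale h = cos φ / cos φ₀ and parallel scale k = cos φ₀ / cos φ (so areas are preserved, h·k = 1).
At 37.2°: h = 1.102, k = 0.9076; principal scales a = 1.102, b = 0.9076.
sin(ω/2) = (a − b)/(a + b) = 0.1941/2.009 = 0.09660, so ω = 2 arcsin(0.09660) ≈ 11.1°.

11.1°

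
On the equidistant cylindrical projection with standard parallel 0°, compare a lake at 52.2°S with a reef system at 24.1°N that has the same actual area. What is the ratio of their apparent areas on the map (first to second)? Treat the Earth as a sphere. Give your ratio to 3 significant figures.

Plate carrée maps x = Rλ, y = Rφ. The meridian scale is h = 1 and the parallel scale is k = 1/cos φ = sec φ.
Areal scale at 52.2°: h·k = 1.000 × 1.632 = 1.632.
Areal scale at 24.1°: h·k = 1.000 × 1.095 = 1.095.
Ratio = 1.632/1.095 ≈ 1.49.

1.49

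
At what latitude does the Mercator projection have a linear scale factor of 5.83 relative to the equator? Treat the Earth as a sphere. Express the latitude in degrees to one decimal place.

80.1°

Mercator scale is k = sec φ = 1/cos φ.
1/cos φ = 5.83  ⇒  cos φ = 0.1715  ⇒  φ = arccos(0.1715) ≈ 80.1°.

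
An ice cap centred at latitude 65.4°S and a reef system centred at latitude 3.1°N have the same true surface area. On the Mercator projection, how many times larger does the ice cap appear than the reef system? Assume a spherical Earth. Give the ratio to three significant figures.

5.75

Mercator areal scale is sec²φ.
At 65.4°: sec²(65.4°) = 1/0.4163² = 5.771.
At 3.1°: sec²(3.1°) = 1/0.9985² = 1.003.
Ratio = 5.771/1.003 = cos²(3.1°)/cos²(65.4°) ≈ 5.75.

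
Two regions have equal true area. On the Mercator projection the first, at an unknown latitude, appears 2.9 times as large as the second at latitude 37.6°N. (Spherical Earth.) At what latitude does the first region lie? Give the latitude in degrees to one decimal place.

For equal true areas on Mercator, apparent areas scale as sec²φ, so the ratio is cos²φ₂ / cos²φ₁.
cos²φ₂ / cos²φ₁ = 2.9  ⇒  cos φ₁ = cos 37.6° / √2.9 = 0.7923/1.703 = 0.4652.
φ₁ = arccos(0.4652) ≈ 62.3°.

62.3°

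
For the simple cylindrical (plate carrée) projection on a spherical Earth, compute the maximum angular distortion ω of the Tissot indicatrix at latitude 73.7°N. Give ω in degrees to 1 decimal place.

In the plate carrée (x = Rλ, y = Rφ), meridians are true-scale (h = 1) and parallels are stretched by k = sec φ.
At 73.7°: h = 1.000, k = 3.563; principal scales a = 3.563, b = 1.000.
sin(ω/2) = (a − b)/(a + b) = 2.563/4.563 = 0.5617, so ω = 2 arcsin(0.5617) ≈ 68.3°.

68.3°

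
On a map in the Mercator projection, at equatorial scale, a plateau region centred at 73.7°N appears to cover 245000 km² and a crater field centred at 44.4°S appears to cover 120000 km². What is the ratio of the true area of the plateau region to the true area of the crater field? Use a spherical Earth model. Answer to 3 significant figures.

Since Mercator area scale is 1/cos²φ, the true area equals the apparent area multiplied by cos²φ.
True area of plateau region: 245000 × cos²(73.7°) = 245000 × 0.07877 = 19300 km².
True area of crater field: 120000 × cos²(44.4°) = 120000 × 0.5105 = 61260 km².
Ratio = 19300 / 61260 ≈ 0.315.

0.315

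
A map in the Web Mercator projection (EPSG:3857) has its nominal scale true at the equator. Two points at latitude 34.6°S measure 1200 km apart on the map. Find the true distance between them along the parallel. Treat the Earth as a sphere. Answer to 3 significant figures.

988 km

Mercator is conformal, so the point scale is isotropic: h = k = sec φ = 1/cos φ.
Along the parallel at 34.6°, map distances are exaggerated by k = sec 34.6° = 1.215.
True distance = 1200 / 1.215 = 1200 × cos 34.6° ≈ 988 km.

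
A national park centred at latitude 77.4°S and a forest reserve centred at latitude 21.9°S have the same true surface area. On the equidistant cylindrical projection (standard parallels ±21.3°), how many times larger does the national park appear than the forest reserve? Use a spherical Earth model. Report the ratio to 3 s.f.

4.25

In the equirectangular projection with standard parallel φ₀ = 21.3° (x = Rλ cos φ₀, y = Rφ), meridians are true-scale (h = 1) and the parallel scale is k = cos φ₀ / cos φ.
Areal scale at 77.4°: h·k = 1.000 × 4.271 = 4.271.
Areal scale at 21.9°: h·k = 1.000 × 1.004 = 1.004.
Ratio = 4.271/1.004 ≈ 4.25.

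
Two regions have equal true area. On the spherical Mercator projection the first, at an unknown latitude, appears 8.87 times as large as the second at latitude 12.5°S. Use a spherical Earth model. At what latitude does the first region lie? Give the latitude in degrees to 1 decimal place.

70.9°

For equal true areas on Mercator, apparent areas scale as sec²φ, so the ratio is cos²φ₂ / cos²φ₁.
cos²φ₂ / cos²φ₁ = 8.87  ⇒  cos φ₁ = cos 12.5° / √8.87 = 0.9763/2.978 = 0.3278.
φ₁ = arccos(0.3278) ≈ 70.9°.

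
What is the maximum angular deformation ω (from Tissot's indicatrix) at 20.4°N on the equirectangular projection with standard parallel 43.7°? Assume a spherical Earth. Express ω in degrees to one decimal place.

14.8°

The equidistant cylindrical projection with φ₀ = 43.7° has h = 1 (meridians true) and k = cos φ₀ / cos φ along parallels.
At 20.4°: h = 1.000, k = 0.7713; principal scales a = 1.000, b = 0.7713.
sin(ω/2) = (a − b)/(a + b) = 0.2287/1.771 = 0.1291, so ω = 2 arcsin(0.1291) ≈ 14.8°.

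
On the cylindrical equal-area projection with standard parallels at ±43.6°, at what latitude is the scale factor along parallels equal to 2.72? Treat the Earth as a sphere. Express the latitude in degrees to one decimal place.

74.6°

Cylindrical equal-area (φ₀ = 43.6°): h = cos φ / cos 43.6° along meridians, k = cos 43.6° / cos φ along parallels; h·k = 1.
k = cos φ₀ / cos φ = 2.72  ⇒  cos φ = cos 43.6° / 2.72 = 0.2662.
φ = arccos(0.2662) ≈ 74.6°.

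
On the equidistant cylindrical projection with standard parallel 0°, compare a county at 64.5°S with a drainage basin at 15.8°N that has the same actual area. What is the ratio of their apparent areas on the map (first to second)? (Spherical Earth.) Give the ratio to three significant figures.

In the plate carrée (x = Rλ, y = Rφ), meridians are true-scale (h = 1) and parallels are stretched by k = sec φ.
Areal scale at 64.5°: h·k = 1.000 × 2.323 = 2.323.
Areal scale at 15.8°: h·k = 1.000 × 1.039 = 1.039.
Ratio = 2.323/1.039 ≈ 2.24.

2.24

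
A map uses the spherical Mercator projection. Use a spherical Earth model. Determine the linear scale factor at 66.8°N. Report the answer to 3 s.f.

Mercator is conformal, so the point scale is isotropic: h = k = sec φ = 1/cos φ.
k = 1/cos 66.8° = 1/0.3939 = 2.538.

2.54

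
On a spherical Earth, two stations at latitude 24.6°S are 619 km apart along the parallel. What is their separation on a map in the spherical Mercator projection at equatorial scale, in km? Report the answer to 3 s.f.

Mercator is conformal, so the point scale is isotropic: h = k = sec φ = 1/cos φ.
Along the parallel, k = sec 24.6° = 1/0.9092 = 1.100.
Map distance = 619 × 1.100 ≈ 681 km.

681 km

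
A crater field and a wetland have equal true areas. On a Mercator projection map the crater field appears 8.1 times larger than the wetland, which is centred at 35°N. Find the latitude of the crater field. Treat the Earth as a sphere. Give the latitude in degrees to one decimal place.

73.3°

On Mercator, (apparent₁)/(apparent₂) = sec²φ₁ / sec²φ₂ when true areas are equal.
cos²φ₂ / cos²φ₁ = 8.1  ⇒  cos φ₁ = cos 35° / √8.1 = 0.8192/2.846 = 0.2878.
φ₁ = arccos(0.2878) ≈ 73.3°.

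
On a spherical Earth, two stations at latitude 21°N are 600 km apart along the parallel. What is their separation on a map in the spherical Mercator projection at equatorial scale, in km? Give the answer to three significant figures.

643 km

Mercator is conformal, so the point scale is isotropic: h = k = sec φ = 1/cos φ.
Along the parallel, k = sec 21° = 1/0.9336 = 1.071.
Map distance = 600 × 1.071 ≈ 643 km.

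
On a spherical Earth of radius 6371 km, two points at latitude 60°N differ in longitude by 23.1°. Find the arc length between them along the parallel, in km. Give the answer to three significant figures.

1280 km

Arc length along a parallel = R cos φ · Δλ (with Δλ in radians).
= 6371 × cos 60° × (23.1° × π/180) = 6371 × 0.5000 × 0.4032 ≈ 1280 km.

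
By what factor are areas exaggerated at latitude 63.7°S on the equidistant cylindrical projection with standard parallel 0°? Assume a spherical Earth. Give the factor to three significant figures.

2.26

For the equirectangular projection with φ₀ = 0 (plate carrée), h = 1 along meridians and k = sec φ along parallels.
Areal scale = h·k = 1 × sec φ; at 63.7°, h = 1.000, k = 2.257, so h·k = 2.257.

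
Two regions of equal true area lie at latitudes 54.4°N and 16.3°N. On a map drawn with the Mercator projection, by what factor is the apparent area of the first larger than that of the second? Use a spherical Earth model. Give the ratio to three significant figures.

Mercator is conformal with k = sec φ, so areal scale = k² = sec²φ.
At 54.4°: sec²(54.4°) = 1/0.5821² = 2.951.
At 16.3°: sec²(16.3°) = 1/0.9598² = 1.086.
Ratio = 2.951/1.086 = cos²(16.3°)/cos²(54.4°) ≈ 2.72.

2.72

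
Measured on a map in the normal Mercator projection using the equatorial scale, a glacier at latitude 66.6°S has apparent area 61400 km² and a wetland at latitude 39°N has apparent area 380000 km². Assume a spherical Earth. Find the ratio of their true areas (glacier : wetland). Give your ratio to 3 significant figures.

0.0422

On Mercator the areal scale is sec²φ, so true area = apparent × cos²φ.
True area of glacier: 61400 × cos²(66.6°) = 61400 × 0.1577 = 9684 km².
True area of wetland: 380000 × cos²(39°) = 380000 × 0.6040 = 229500 km².
Ratio = 9684 / 229500 ≈ 0.0422.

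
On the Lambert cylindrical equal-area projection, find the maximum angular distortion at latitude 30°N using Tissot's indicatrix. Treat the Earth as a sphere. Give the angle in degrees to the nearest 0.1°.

The Lambert cylindrical equal-area projection is the cylindrical equal-area projection with its standard parallel at the equator (φ₀ = 0). Cylindrical equal-area (φ₀ = 0°): h = cos φ / cos 0° along meridians, k = cos 0° / cos φ along parallels; h·k = 1.
At 30°: h = 0.8660, k = 1.155; principal scales a = 1.155, b = 0.8660.
sin(ω/2) = (a − b)/(a + b) = 0.2887/2.021 = 0.1429, so ω = 2 arcsin(0.1429) ≈ 16.4°.

16.4°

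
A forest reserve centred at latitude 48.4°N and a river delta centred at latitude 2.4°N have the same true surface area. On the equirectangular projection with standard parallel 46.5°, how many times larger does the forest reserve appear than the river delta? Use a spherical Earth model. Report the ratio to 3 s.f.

1.50

With standard parallel φ₀ = 46.5°, the equirectangular projection gives x = Rλ cos φ₀, y = Rφ, so h = 1 and k = cos 46.5° / cos φ.
Areal scale at 48.4°: h·k = 1.000 × 1.037 = 1.037.
Areal scale at 2.4°: h·k = 1.000 × 0.6890 = 0.6890.
Ratio = 1.037/0.6890 ≈ 1.50.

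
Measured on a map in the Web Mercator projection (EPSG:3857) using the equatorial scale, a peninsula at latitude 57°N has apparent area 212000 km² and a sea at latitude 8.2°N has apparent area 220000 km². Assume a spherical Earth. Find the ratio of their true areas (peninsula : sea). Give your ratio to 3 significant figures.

On Mercator the areal scale is sec²φ, so true area = apparent × cos²φ.
True area of peninsula: 212000 × cos²(57°) = 212000 × 0.2966 = 62890 km².
True area of sea: 220000 × cos²(8.2°) = 220000 × 0.9797 = 215500 km².
Ratio = 62890 / 215500 ≈ 0.292.

0.292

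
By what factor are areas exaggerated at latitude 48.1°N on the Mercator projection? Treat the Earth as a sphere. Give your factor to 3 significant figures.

The Mercator projection is conformal; its linear scale factor is the same in every direction and equals sec φ = 1/cos φ.
Areal scale = k² = sec²φ = 1/cos²(48.1°) = 1/0.6678² = 2.242.

2.24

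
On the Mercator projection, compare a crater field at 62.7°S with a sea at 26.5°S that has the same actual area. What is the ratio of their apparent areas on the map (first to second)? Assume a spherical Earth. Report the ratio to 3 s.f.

3.81

Mercator areal scale is sec²φ.
At 62.7°: sec²(62.7°) = 1/0.4586² = 4.754.
At 26.5°: sec²(26.5°) = 1/0.8949² = 1.249.
Ratio = 4.754/1.249 = cos²(26.5°)/cos²(62.7°) ≈ 3.81.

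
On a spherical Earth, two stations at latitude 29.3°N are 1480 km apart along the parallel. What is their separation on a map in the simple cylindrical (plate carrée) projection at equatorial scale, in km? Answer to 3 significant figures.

1700 km

For the equirectangular projection with φ₀ = 0 (plate carrée), h = 1 along meridians and k = sec φ along parallels.
Along the parallel, k = sec 29.3° = 1/0.8721 = 1.147.
Map distance = 1480 × 1.147 ≈ 1700 km.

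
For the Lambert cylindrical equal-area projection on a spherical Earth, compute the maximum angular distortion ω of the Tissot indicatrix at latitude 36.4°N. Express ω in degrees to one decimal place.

24.7°

The Lambert cylindrical equal-area projection is the cylindrical equal-area projection with its standard parallel at the equator (φ₀ = 0). Cylindrical equal-area (φ₀ = 0°): h = cos φ / cos 0° along meridians, k = cos 0° / cos φ along parallels; h·k = 1.
At 36.4°: h = 0.8049, k = 1.242; principal scales a = 1.242, b = 0.8049.
sin(ω/2) = (a − b)/(a + b) = 0.4375/2.047 = 0.2137, so ω = 2 arcsin(0.2137) ≈ 24.7°.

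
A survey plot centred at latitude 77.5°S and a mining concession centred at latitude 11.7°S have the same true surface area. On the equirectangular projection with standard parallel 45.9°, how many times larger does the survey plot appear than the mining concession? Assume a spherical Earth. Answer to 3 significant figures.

4.52

In the equirectangular projection with standard parallel φ₀ = 45.9° (x = Rλ cos φ₀, y = Rφ), meridians are true-scale (h = 1) and the parallel scale is k = cos φ₀ / cos φ.
Areal scale at 77.5°: h·k = 1.000 × 3.215 = 3.215.
Areal scale at 11.7°: h·k = 1.000 × 0.7107 = 0.7107.
Ratio = 3.215/0.7107 ≈ 4.52.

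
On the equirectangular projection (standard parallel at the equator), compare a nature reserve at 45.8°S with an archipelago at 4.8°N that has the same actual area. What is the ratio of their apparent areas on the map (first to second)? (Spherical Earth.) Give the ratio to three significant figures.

In the plate carrée (x = Rλ, y = Rφ), meridians are true-scale (h = 1) and parallels are stretched by k = sec φ.
Areal scale at 45.8°: h·k = 1.000 × 1.434 = 1.434.
Areal scale at 4.8°: h·k = 1.000 × 1.004 = 1.004.
Ratio = 1.434/1.004 ≈ 1.43.

1.43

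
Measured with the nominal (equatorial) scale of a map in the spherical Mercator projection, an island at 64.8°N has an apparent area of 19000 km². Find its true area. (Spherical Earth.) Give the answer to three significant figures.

For Mercator, h = k = sec φ (a conformal cylindrical projection has a single point scale, 1/cos φ).
Areal scale = k² = sec²φ = 1/cos²(64.8°) = 1/0.4258² = 5.516.
True area = apparent / (areal scale) = 19000 / 5.516 ≈ 3440 km².

3440 km²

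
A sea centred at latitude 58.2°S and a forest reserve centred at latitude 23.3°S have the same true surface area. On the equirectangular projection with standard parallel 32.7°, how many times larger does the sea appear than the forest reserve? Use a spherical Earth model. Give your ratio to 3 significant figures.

1.74

The equidistant cylindrical projection with φ₀ = 32.7° has h = 1 (meridians true) and k = cos φ₀ / cos φ along parallels.
Areal scale at 58.2°: h·k = 1.000 × 1.597 = 1.597.
Areal scale at 23.3°: h·k = 1.000 × 0.9162 = 0.9162.
Ratio = 1.597/0.9162 ≈ 1.74.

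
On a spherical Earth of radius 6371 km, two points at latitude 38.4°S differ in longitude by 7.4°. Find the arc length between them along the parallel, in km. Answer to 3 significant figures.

645 km

Arc length along a parallel = R cos φ · Δλ (with Δλ in radians).
= 6371 × cos 38.4° × (7.4° × π/180) = 6371 × 0.7837 × 0.1292 ≈ 645 km.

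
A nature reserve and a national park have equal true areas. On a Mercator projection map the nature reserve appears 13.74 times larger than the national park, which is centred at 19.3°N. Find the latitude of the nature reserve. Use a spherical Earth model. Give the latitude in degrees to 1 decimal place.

For equal true areas on Mercator, apparent areas scale as sec²φ, so the ratio is cos²φ₂ / cos²φ₁.
cos²φ₂ / cos²φ₁ = 13.74  ⇒  cos φ₁ = cos 19.3° / √13.74 = 0.9438/3.707 = 0.2546.
φ₁ = arccos(0.2546) ≈ 75.2°.

75.2°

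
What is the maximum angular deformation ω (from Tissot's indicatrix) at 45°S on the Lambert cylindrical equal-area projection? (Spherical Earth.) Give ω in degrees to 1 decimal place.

38.9°

The Lambert cylindrical equal-area projection is the cylindrical equal-area projection with its standard parallel at the equator (φ₀ = 0). A cylindrical equal-area projection with standard parallel φ₀ has meridian scale h = cos φ / cos φ₀ and parallel scale k = cos φ₀ / cos φ (so areas are preserved, h·k = 1).
At 45°: h = 0.7071, k = 1.414; principal scales a = 1.414, b = 0.7071.
sin(ω/2) = (a − b)/(a + b) = 0.7071/2.121 = 0.3333, so ω = 2 arcsin(0.3333) ≈ 38.9°.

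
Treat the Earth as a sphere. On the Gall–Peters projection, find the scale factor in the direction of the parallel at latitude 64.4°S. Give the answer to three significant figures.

Gall–Peters is a cylindrical equal-area projection with standard parallels at ±45°. For cylindrical equal-area with standard parallel φ₀, h = cos φ / cos φ₀ and k = cos φ₀ / cos φ, so h·k = 1.
k = cos 45° / cos 64.4° = 0.7071/0.4321 = 1.636.

1.64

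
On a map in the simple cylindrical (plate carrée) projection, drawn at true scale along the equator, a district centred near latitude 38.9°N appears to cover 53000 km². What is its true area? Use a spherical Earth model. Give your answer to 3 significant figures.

Plate carrée maps x = Rλ, y = Rφ. The meridian scale is h = 1 and the parallel scale is k = 1/cos φ = sec φ.
Areal scale = h·k = 1 × sec φ; at 38.9°, h = 1.000, k = 1.285, so h·k = 1.285.
True area = apparent / (areal scale) = 53000 / 1.285 ≈ 41200 km².

41200 km²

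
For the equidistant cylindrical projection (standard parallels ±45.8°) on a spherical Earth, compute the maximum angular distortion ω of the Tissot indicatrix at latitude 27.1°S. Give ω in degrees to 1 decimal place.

14.0°

The equidistant cylindrical projection with φ₀ = 45.8° has h = 1 (meridians true) and k = cos φ₀ / cos φ along parallels.
At 27.1°: h = 1.000, k = 0.7831; principal scales a = 1.000, b = 0.7831.
sin(ω/2) = (a − b)/(a + b) = 0.2169/1.783 = 0.1216, so ω = 2 arcsin(0.1216) ≈ 14.0°.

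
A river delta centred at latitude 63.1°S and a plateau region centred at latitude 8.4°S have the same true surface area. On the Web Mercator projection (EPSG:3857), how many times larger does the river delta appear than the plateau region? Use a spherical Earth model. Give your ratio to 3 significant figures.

Mercator areal scale is sec²φ.
At 63.1°: sec²(63.1°) = 1/0.4524² = 4.885.
At 8.4°: sec²(8.4°) = 1/0.9893² = 1.022.
Ratio = 4.885/1.022 = cos²(8.4°)/cos²(63.1°) ≈ 4.78.

4.78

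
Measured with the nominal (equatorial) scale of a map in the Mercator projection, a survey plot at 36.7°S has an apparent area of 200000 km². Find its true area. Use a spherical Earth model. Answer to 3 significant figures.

For Mercator, h = k = sec φ (a conformal cylindrical projection has a single point scale, 1/cos φ).
Areal scale = k² = sec²φ = 1/cos²(36.7°) = 1/0.8018² = 1.556.
True area = apparent / (areal scale) = 200000 / 1.556 ≈ 129000 km².

129000 km²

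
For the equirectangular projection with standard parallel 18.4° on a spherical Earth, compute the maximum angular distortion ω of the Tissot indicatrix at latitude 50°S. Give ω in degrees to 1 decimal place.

22.2°

In the equirectangular projection with standard parallel φ₀ = 18.4° (x = Rλ cos φ₀, y = Rφ), meridians are true-scale (h = 1) and the parallel scale is k = cos φ₀ / cos φ.
At 50°: h = 1.000, k = 1.476; principal scales a = 1.476, b = 1.000.
sin(ω/2) = (a − b)/(a + b) = 0.4762/2.476 = 0.1923, so ω = 2 arcsin(0.1923) ≈ 22.2°.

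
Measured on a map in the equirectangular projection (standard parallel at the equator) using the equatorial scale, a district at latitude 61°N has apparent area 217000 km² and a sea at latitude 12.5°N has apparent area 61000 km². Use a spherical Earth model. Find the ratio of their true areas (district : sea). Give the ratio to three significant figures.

1.77

Plate carrée has h = 1 and k = sec φ, giving areal scale sec φ; true area = (apparent area) · cos φ.
True area of district: 217000 × cos(61°) = 217000 × 0.4848 = 105200 km².
True area of sea: 61000 × cos(12.5°) = 61000 × 0.9763 = 59550 km².
Ratio = 105200 / 59550 ≈ 1.77.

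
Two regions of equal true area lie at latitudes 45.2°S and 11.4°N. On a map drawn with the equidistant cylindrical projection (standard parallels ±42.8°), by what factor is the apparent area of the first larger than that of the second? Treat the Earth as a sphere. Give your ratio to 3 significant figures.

In the equirectangular projection with standard parallel φ₀ = 42.8° (x = Rλ cos φ₀, y = Rφ), meridians are true-scale (h = 1) and the parallel scale is k = cos φ₀ / cos φ.
Areal scale at 45.2°: h·k = 1.000 × 1.041 = 1.041.
Areal scale at 11.4°: h·k = 1.000 × 0.7485 = 0.7485.
Ratio = 1.041/0.7485 ≈ 1.39.

1.39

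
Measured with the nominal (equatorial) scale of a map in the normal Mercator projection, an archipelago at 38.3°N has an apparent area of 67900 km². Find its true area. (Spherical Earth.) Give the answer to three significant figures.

41800 km²

Mercator is conformal, so the point scale is isotropic: h = k = sec φ = 1/cos φ.
Areal scale = k² = sec²φ = 1/cos²(38.3°) = 1/0.7848² = 1.624.
True area = apparent / (areal scale) = 67900 / 1.624 ≈ 41800 km².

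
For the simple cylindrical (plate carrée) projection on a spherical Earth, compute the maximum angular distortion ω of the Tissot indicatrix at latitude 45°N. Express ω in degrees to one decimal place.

19.8°

For the equirectangular projection with φ₀ = 0 (plate carrée), h = 1 along meridians and k = sec φ along parallels.
At 45°: h = 1.000, k = 1.414; principal scales a = 1.414, b = 1.000.
sin(ω/2) = (a − b)/(a + b) = 0.4142/2.414 = 0.1716, so ω = 2 arcsin(0.1716) ≈ 19.8°.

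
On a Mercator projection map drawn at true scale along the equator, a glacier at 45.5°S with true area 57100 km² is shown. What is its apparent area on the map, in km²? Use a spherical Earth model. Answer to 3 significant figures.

116000 km²

For Mercator, h = k = sec φ (a conformal cylindrical projection has a single point scale, 1/cos φ).
Areal scale = k² = sec²φ = 1/cos²(45.5°) = 1/0.7009² = 2.036.
Apparent area = 57100 × 2.036 ≈ 116000 km².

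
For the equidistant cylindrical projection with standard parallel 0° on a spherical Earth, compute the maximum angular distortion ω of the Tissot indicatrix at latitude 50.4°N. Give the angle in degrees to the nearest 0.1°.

25.6°

For the equirectangular projection with φ₀ = 0 (plate carrée), h = 1 along meridians and k = sec φ along parallels.
At 50.4°: h = 1.000, k = 1.569; principal scales a = 1.569, b = 1.000.
sin(ω/2) = (a − b)/(a + b) = 0.5688/2.569 = 0.2214, so ω = 2 arcsin(0.2214) ≈ 25.6°.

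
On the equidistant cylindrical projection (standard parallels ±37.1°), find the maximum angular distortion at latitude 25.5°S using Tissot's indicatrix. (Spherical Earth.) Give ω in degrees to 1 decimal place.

7.1°

In the equirectangular projection with standard parallel φ₀ = 37.1° (x = Rλ cos φ₀, y = Rφ), meridians are true-scale (h = 1) and the parallel scale is k = cos φ₀ / cos φ.
At 25.5°: h = 1.000, k = 0.8837; principal scales a = 1.000, b = 0.8837.
sin(ω/2) = (a − b)/(a + b) = 0.1163/1.884 = 0.06176, so ω = 2 arcsin(0.06176) ≈ 7.1°.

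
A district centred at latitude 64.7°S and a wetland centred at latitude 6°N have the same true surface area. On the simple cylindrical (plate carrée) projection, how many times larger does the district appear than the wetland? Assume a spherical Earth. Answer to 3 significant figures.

2.33

For the equirectangular projection with φ₀ = 0 (plate carrée), h = 1 along meridians and k = sec φ along parallels.
Areal scale at 64.7°: h·k = 1.000 × 2.340 = 2.340.
Areal scale at 6°: h·k = 1.000 × 1.006 = 1.006.
Ratio = 2.340/1.006 ≈ 2.33.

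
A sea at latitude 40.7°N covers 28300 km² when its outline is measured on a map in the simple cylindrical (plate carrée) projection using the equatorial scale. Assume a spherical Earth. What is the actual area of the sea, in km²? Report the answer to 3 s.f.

21500 km²

In the plate carrée (x = Rλ, y = Rφ), meridians are true-scale (h = 1) and parallels are stretched by k = sec φ.
Areal scale = h·k = 1 × sec φ; at 40.7°, h = 1.000, k = 1.319, so h·k = 1.319.
True area = apparent / (areal scale) = 28300 / 1.319 ≈ 21500 km².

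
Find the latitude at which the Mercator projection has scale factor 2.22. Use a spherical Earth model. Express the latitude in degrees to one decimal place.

Mercator scale is k = sec φ = 1/cos φ.
1/cos φ = 2.22  ⇒  cos φ = 0.4505  ⇒  φ = arccos(0.4505) ≈ 63.2°.

63.2°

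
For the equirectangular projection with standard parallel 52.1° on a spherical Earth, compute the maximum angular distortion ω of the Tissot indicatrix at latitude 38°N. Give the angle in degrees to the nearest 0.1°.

With standard parallel φ₀ = 52.1°, the equirectangular projection gives x = Rλ cos φ₀, y = Rφ, so h = 1 and k = cos 52.1° / cos φ.
At 38°: h = 1.000, k = 0.7795; principal scales a = 1.000, b = 0.7795.
sin(ω/2) = (a − b)/(a + b) = 0.2205/1.780 = 0.1239, so ω = 2 arcsin(0.1239) ≈ 14.2°.

14.2°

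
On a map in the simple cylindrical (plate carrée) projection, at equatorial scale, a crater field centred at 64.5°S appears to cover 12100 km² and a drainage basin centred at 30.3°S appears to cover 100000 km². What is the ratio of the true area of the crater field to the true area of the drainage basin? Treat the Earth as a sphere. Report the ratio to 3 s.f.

0.0603

Plate carrée has h = 1 and k = sec φ, giving areal scale sec φ; true area = (apparent area) · cos φ.
True area of crater field: 12100 × cos(64.5°) = 12100 × 0.4305 = 5209 km².
True area of drainage basin: 100000 × cos(30.3°) = 100000 × 0.8634 = 86340 km².
Ratio = 5209 / 86340 ≈ 0.0603.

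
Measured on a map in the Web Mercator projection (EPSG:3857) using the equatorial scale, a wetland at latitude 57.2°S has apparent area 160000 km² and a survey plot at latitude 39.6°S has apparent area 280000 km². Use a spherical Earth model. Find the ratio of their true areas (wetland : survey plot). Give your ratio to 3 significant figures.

0.282

Since Mercator area scale is 1/cos²φ, the true area equals the apparent area multiplied by cos²φ.
True area of wetland: 160000 × cos²(57.2°) = 160000 × 0.2934 = 46950 km².
True area of survey plot: 280000 × cos²(39.6°) = 280000 × 0.5937 = 166200 km².
Ratio = 46950 / 166200 ≈ 0.282.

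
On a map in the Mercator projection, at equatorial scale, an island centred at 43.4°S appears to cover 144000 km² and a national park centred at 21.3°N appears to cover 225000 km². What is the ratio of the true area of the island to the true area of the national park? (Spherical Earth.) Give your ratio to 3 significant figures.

On Mercator the areal scale is sec²φ, so true area = apparent × cos²φ.
True area of island: 144000 × cos²(43.4°) = 144000 × 0.5279 = 76020 km².
True area of national park: 225000 × cos²(21.3°) = 225000 × 0.8680 = 195300 km².
Ratio = 76020 / 195300 ≈ 0.389.

0.389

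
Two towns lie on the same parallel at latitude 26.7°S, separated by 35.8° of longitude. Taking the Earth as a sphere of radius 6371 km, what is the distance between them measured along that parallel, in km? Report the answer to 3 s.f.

3560 km

Arc length along a parallel = R cos φ · Δλ (with Δλ in radians).
= 6371 × cos 26.7° × (35.8° × π/180) = 6371 × 0.8934 × 0.6248 ≈ 3560 km.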